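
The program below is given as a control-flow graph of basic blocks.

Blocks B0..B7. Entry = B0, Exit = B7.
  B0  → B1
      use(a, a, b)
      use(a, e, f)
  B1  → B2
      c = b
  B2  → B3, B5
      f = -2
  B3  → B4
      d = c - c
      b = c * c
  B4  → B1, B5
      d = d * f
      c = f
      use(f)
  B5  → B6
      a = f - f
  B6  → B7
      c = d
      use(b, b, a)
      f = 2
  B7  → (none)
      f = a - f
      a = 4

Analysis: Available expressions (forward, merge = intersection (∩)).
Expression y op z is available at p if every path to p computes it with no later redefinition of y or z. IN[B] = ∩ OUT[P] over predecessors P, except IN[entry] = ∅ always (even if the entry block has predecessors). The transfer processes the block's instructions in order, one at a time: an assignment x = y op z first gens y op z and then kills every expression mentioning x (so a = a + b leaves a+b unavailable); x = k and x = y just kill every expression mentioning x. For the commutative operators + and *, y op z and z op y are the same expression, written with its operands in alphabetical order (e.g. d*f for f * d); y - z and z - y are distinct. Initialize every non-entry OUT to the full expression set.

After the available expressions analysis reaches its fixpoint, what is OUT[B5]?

Converged values:
  B0:   IN={}   OUT={}
  B1:   IN={}   OUT={}
  B2:   IN={}   OUT={}
  B3:   IN={}   OUT={c*c, c-c}
  B4:   IN={c*c, c-c}   OUT={}
  B5:   IN={}   OUT={f-f}
  B6:   IN={f-f}   OUT={}
  B7:   IN={}   OUT={}

Merge at B5: IN[B5] = OUT[B2] ∩ OUT[B4] = {}
Applying B5's transfer function to that IN value gives OUT[B5] (row B5 above).

Answer: {f-f}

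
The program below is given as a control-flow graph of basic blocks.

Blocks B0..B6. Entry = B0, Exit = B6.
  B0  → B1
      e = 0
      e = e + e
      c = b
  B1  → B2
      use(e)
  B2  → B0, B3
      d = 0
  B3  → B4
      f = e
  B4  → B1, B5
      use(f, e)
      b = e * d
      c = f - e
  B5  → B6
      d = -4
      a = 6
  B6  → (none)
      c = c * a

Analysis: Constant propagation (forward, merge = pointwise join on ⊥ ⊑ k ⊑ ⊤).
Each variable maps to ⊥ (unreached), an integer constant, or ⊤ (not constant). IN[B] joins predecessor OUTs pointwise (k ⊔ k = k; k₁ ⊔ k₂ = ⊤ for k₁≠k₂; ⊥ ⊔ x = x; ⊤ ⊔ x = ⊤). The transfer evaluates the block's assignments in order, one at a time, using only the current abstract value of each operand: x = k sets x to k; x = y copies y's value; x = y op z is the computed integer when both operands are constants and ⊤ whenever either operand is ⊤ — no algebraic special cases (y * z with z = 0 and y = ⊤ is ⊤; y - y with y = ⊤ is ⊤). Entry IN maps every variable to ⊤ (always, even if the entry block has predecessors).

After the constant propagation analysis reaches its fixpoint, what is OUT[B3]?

Converged values:
  B0: | IN=(all ⊤) | OUT={e:0; rest ⊤}
  B1: | IN={e:0; rest ⊤} | OUT={e:0; rest ⊤}
  B2: | IN={e:0; rest ⊤} | OUT={d:0, e:0; rest ⊤}
  B3: | IN={d:0, e:0; rest ⊤} | OUT={d:0, e:0, f:0; rest ⊤}
  B4: | IN={d:0, e:0, f:0; rest ⊤} | OUT={b:0, c:0, d:0, e:0, f:0; rest ⊤}
  B5: | IN={b:0, c:0, d:0, e:0, f:0; rest ⊤} | OUT={a:6, b:0, c:0, d:-4, e:0, f:0; rest ⊤}
  B6: | IN={a:6, b:0, c:0, d:-4, e:0, f:0; rest ⊤} | OUT={a:6, b:0, c:0, d:-4, e:0, f:0; rest ⊤}

Merge at B3: IN[B3] = OUT[B2] = {a: ⊤, b: ⊤, c: ⊤, d: 0, e: 0, f: ⊤}
Applying B3's transfer function to that IN value gives OUT[B3] (row B3 above).

Answer: {a: ⊤, b: ⊤, c: ⊤, d: 0, e: 0, f: 0}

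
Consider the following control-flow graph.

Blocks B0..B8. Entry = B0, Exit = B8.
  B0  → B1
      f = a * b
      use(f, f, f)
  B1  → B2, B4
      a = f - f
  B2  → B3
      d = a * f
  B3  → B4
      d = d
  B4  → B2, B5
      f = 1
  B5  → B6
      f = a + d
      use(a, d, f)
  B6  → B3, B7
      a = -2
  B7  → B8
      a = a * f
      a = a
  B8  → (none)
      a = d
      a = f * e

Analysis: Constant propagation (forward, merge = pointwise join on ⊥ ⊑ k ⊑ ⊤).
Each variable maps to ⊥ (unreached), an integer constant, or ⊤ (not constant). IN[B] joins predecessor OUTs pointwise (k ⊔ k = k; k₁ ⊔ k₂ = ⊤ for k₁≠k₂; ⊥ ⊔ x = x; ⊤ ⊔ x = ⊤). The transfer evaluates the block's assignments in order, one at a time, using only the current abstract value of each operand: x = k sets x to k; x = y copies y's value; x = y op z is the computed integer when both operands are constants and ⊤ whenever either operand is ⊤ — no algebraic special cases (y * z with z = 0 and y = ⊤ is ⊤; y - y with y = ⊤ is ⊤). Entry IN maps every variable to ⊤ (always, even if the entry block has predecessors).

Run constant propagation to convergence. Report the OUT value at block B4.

Answer: {a: ⊤, b: ⊤, c: ⊤, d: ⊤, e: ⊤, f: 1}

Trace:
Per-block solution:
  B0:   IN=(all ⊤)   OUT=(all ⊤)
  B1:   IN=(all ⊤)   OUT=(all ⊤)
  B2:   IN=(all ⊤)   OUT=(all ⊤)
  B3:   IN=(all ⊤)   OUT=(all ⊤)
  B4:   IN=(all ⊤)   OUT={f:1; rest ⊤}
  B5:   IN={f:1; rest ⊤}   OUT=(all ⊤)
  B6:   IN=(all ⊤)   OUT={a:-2; rest ⊤}
  B7:   IN={a:-2; rest ⊤}   OUT=(all ⊤)
  B8:   IN=(all ⊤)   OUT=(all ⊤)

Merge at B4: IN[B4] = OUT[B1] ⊔ OUT[B3] = {a: ⊤, b: ⊤, c: ⊤, d: ⊤, e: ⊤, f: ⊤}
Applying B4's transfer function to that IN value gives OUT[B4] (row B4 above).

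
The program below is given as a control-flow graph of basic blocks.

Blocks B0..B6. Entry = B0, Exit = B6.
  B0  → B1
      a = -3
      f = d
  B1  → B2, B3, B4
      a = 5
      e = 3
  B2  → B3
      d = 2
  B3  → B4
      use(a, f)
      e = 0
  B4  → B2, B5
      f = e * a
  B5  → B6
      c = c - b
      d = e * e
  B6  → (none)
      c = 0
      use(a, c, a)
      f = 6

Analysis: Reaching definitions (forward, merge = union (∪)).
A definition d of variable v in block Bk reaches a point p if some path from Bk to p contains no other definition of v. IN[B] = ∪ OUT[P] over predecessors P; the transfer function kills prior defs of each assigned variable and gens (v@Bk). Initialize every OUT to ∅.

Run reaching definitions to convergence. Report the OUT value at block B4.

Converged values:
  B0:   IN={}   OUT={a@B0, f@B0}
  B1:   IN={a@B0, f@B0}   OUT={a@B1, e@B1, f@B0}
  B2:   IN={a@B1, d@B2, e@B1, e@B3, f@B0, f@B4}   OUT={a@B1, d@B2, e@B1, e@B3, f@B0, f@B4}
  B3:   IN={a@B1, d@B2, e@B1, e@B3, f@B0, f@B4}   OUT={a@B1, d@B2, e@B3, f@B0, f@B4}
  B4:   IN={a@B1, d@B2, e@B1, e@B3, f@B0, f@B4}   OUT={a@B1, d@B2, e@B1, e@B3, f@B4}
  B5:   IN={a@B1, d@B2, e@B1, e@B3, f@B4}   OUT={a@B1, c@B5, d@B5, e@B1, e@B3, f@B4}
  B6:   IN={a@B1, c@B5, d@B5, e@B1, e@B3, f@B4}   OUT={a@B1, c@B6, d@B5, e@B1, e@B3, f@B6}

Merge at B4: IN[B4] = OUT[B1] ⊔ OUT[B3] = {a@B1, d@B2, e@B1, e@B3, f@B0, f@B4}
Applying B4's transfer function to that IN value gives OUT[B4] (row B4 above).

Answer: {a@B1, d@B2, e@B1, e@B3, f@B4}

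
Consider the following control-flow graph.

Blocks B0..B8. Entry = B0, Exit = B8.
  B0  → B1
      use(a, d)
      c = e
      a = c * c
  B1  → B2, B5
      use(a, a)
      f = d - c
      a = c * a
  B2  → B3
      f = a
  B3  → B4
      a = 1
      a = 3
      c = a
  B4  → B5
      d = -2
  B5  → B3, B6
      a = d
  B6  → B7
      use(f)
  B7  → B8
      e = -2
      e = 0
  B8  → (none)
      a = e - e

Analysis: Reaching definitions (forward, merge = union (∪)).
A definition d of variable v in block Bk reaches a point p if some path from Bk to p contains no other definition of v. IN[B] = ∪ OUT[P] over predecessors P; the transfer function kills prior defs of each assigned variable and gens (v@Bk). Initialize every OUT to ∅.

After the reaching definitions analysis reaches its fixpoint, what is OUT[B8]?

Per-block solution:
  B0:   IN={}   OUT={a@B0, c@B0}
  B1:   IN={a@B0, c@B0}   OUT={a@B1, c@B0, f@B1}
  B2:   IN={a@B1, c@B0, f@B1}   OUT={a@B1, c@B0, f@B2}
  B3:   IN={a@B1, a@B5, c@B0, c@B3, d@B4, f@B1, f@B2}   OUT={a@B3, c@B3, d@B4, f@B1, f@B2}
  B4:   IN={a@B3, c@B3, d@B4, f@B1, f@B2}   OUT={a@B3, c@B3, d@B4, f@B1, f@B2}
  B5:   IN={a@B1, a@B3, c@B0, c@B3, d@B4, f@B1, f@B2}   OUT={a@B5, c@B0, c@B3, d@B4, f@B1, f@B2}
  B6:   IN={a@B5, c@B0, c@B3, d@B4, f@B1, f@B2}   OUT={a@B5, c@B0, c@B3, d@B4, f@B1, f@B2}
  B7:   IN={a@B5, c@B0, c@B3, d@B4, f@B1, f@B2}   OUT={a@B5, c@B0, c@B3, d@B4, e@B7, f@B1, f@B2}
  B8:   IN={a@B5, c@B0, c@B3, d@B4, e@B7, f@B1, f@B2}   OUT={a@B8, c@B0, c@B3, d@B4, e@B7, f@B1, f@B2}

Merge at B8: IN[B8] = OUT[B7] = {a@B5, c@B0, c@B3, d@B4, e@B7, f@B1, f@B2}
Applying B8's transfer function to that IN value gives OUT[B8] (row B8 above).

Answer: {a@B8, c@B0, c@B3, d@B4, e@B7, f@B1, f@B2}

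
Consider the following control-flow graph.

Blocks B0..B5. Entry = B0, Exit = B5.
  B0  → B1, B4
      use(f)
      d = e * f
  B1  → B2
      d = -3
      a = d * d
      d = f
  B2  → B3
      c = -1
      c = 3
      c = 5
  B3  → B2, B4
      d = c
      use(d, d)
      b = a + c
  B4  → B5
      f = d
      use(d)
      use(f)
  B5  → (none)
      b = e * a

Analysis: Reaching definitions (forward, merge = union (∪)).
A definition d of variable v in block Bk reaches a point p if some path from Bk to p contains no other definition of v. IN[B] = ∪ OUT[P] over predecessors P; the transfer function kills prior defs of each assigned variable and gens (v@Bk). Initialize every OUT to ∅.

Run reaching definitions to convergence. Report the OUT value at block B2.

Answer: {a@B1, b@B3, c@B2, d@B1, d@B3}

Derivation:
Converged values:
  B0:  IN={}  OUT={d@B0}
  B1:  IN={d@B0}  OUT={a@B1, d@B1}
  B2:  IN={a@B1, b@B3, c@B2, d@B1, d@B3}  OUT={a@B1, b@B3, c@B2, d@B1, d@B3}
  B3:  IN={a@B1, b@B3, c@B2, d@B1, d@B3}  OUT={a@B1, b@B3, c@B2, d@B3}
  B4:  IN={a@B1, b@B3, c@B2, d@B0, d@B3}  OUT={a@B1, b@B3, c@B2, d@B0, d@B3, f@B4}
  B5:  IN={a@B1, b@B3, c@B2, d@B0, d@B3, f@B4}  OUT={a@B1, b@B5, c@B2, d@B0, d@B3, f@B4}

Merge at B2: IN[B2] = OUT[B1] ⊔ OUT[B3] = {a@B1, b@B3, c@B2, d@B1, d@B3}
Applying B2's transfer function to that IN value gives OUT[B2] (row B2 above).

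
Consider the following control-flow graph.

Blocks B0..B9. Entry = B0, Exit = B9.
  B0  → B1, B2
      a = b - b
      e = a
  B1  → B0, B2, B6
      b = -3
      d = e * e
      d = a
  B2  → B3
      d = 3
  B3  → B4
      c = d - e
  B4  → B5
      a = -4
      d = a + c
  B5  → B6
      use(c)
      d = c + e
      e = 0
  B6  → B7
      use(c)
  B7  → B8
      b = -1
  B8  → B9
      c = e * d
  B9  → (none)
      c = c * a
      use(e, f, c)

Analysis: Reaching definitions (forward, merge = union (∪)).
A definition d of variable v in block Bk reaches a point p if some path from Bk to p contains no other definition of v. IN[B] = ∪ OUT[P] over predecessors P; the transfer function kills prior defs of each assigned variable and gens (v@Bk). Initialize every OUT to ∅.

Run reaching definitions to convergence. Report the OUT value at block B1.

Per-block solution:
  B0:   IN={a@B0, b@B1, d@B1, e@B0}   OUT={a@B0, b@B1, d@B1, e@B0}
  B1:   IN={a@B0, b@B1, d@B1, e@B0}   OUT={a@B0, b@B1, d@B1, e@B0}
  B2:   IN={a@B0, b@B1, d@B1, e@B0}   OUT={a@B0, b@B1, d@B2, e@B0}
  B3:   IN={a@B0, b@B1, d@B2, e@B0}   OUT={a@B0, b@B1, c@B3, d@B2, e@B0}
  B4:   IN={a@B0, b@B1, c@B3, d@B2, e@B0}   OUT={a@B4, b@B1, c@B3, d@B4, e@B0}
  B5:   IN={a@B4, b@B1, c@B3, d@B4, e@B0}   OUT={a@B4, b@B1, c@B3, d@B5, e@B5}
  B6:   IN={a@B0, a@B4, b@B1, c@B3, d@B1, d@B5, e@B0, e@B5}   OUT={a@B0, a@B4, b@B1, c@B3, d@B1, d@B5, e@B0, e@B5}
  B7:   IN={a@B0, a@B4, b@B1, c@B3, d@B1, d@B5, e@B0, e@B5}   OUT={a@B0, a@B4, b@B7, c@B3, d@B1, d@B5, e@B0, e@B5}
  B8:   IN={a@B0, a@B4, b@B7, c@B3, d@B1, d@B5, e@B0, e@B5}   OUT={a@B0, a@B4, b@B7, c@B8, d@B1, d@B5, e@B0, e@B5}
  B9:   IN={a@B0, a@B4, b@B7, c@B8, d@B1, d@B5, e@B0, e@B5}   OUT={a@B0, a@B4, b@B7, c@B9, d@B1, d@B5, e@B0, e@B5}

Merge at B1: IN[B1] = OUT[B0] = {a@B0, b@B1, d@B1, e@B0}
Applying B1's transfer function to that IN value gives OUT[B1] (row B1 above).

Answer: {a@B0, b@B1, d@B1, e@B0}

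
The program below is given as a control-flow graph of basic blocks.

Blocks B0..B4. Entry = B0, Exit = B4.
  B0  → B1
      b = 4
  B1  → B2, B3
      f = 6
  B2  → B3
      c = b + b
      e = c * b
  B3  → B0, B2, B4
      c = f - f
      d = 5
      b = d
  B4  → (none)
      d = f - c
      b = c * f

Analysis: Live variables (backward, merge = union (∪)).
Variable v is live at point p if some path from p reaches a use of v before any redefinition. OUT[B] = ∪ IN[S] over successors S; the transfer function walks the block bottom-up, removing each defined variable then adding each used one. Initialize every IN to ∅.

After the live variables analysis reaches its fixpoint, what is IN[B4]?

Per-block solution:
  B0: | IN={} | OUT={b}
  B1: | IN={b} | OUT={b, f}
  B2: | IN={b, f} | OUT={f}
  B3: | IN={f} | OUT={b, c, f}
  B4: | IN={c, f} | OUT={}

B4 is the boundary node: OUT[B4] = {}
Applying B4's transfer function to that OUT value gives IN[B4] (row B4 above).

Answer: {c, f}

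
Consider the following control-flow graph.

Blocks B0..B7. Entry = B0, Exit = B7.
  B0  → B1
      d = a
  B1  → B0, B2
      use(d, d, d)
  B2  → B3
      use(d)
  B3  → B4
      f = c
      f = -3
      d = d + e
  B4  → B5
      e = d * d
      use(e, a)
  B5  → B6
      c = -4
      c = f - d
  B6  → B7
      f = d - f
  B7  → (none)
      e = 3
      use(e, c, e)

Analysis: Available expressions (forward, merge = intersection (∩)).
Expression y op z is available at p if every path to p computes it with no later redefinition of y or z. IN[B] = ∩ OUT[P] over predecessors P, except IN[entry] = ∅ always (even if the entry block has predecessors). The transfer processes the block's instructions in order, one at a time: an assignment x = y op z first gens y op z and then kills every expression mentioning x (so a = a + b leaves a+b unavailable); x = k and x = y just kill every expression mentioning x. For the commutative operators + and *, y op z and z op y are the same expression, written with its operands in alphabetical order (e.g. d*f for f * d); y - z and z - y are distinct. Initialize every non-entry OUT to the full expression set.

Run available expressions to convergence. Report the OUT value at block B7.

Answer: {d*d}

Working:
Converged values:
  B0:   IN={}   OUT={}
  B1:   IN={}   OUT={}
  B2:   IN={}   OUT={}
  B3:   IN={}   OUT={}
  B4:   IN={}   OUT={d*d}
  B5:   IN={d*d}   OUT={d*d, f-d}
  B6:   IN={d*d, f-d}   OUT={d*d}
  B7:   IN={d*d}   OUT={d*d}

Merge at B7: IN[B7] = OUT[B6] = {d*d}
Applying B7's transfer function to that IN value gives OUT[B7] (row B7 above).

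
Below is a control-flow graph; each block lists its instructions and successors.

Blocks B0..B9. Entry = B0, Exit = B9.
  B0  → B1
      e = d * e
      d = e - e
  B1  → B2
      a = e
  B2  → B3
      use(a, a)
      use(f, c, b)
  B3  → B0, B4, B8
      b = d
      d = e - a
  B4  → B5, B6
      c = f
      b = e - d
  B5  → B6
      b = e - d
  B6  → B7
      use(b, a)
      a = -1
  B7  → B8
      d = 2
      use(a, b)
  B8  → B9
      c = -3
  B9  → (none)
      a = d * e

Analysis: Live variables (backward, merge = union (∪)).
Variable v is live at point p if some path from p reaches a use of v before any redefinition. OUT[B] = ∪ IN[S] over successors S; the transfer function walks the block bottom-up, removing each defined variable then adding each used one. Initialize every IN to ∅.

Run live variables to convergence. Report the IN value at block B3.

Converged values:
  B0:  IN={b, c, d, e, f}  OUT={b, c, d, e, f}
  B1:  IN={b, c, d, e, f}  OUT={a, b, c, d, e, f}
  B2:  IN={a, b, c, d, e, f}  OUT={a, c, d, e, f}
  B3:  IN={a, c, d, e, f}  OUT={a, b, c, d, e, f}
  B4:  IN={a, d, e, f}  OUT={a, b, d, e}
  B5:  IN={a, d, e}  OUT={a, b, e}
  B6:  IN={a, b, e}  OUT={a, b, e}
  B7:  IN={a, b, e}  OUT={d, e}
  B8:  IN={d, e}  OUT={d, e}
  B9:  IN={d, e}  OUT={}

Merge at B3: OUT[B3] = IN[B0] ⊔ IN[B4] ⊔ IN[B8] = {a, b, c, d, e, f}
Applying B3's transfer function to that OUT value gives IN[B3] (row B3 above).

Answer: {a, c, d, e, f}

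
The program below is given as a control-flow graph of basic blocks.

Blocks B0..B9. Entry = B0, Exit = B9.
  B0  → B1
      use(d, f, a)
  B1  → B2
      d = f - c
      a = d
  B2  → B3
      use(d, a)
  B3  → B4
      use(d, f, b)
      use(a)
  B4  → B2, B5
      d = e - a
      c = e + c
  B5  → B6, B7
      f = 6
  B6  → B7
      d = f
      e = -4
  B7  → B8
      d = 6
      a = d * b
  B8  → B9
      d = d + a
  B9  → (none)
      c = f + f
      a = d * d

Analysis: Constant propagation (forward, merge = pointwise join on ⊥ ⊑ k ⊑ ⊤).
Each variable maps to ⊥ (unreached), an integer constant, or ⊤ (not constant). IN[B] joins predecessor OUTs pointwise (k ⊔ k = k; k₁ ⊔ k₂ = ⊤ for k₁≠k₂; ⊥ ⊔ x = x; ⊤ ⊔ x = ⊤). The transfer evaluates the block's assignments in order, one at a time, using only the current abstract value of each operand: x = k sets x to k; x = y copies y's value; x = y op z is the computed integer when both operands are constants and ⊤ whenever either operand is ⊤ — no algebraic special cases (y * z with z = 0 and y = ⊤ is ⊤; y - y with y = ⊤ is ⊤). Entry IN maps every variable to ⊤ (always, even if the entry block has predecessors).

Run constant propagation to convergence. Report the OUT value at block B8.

Converged values:
  B0:   IN=(all ⊤)   OUT=(all ⊤)
  B1:   IN=(all ⊤)   OUT=(all ⊤)
  B2:   IN=(all ⊤)   OUT=(all ⊤)
  B3:   IN=(all ⊤)   OUT=(all ⊤)
  B4:   IN=(all ⊤)   OUT=(all ⊤)
  B5:   IN=(all ⊤)   OUT={f:6; rest ⊤}
  B6:   IN={f:6; rest ⊤}   OUT={d:6, e:-4, f:6; rest ⊤}
  B7:   IN={f:6; rest ⊤}   OUT={d:6, f:6; rest ⊤}
  B8:   IN={d:6, f:6; rest ⊤}   OUT={f:6; rest ⊤}
  B9:   IN={f:6; rest ⊤}   OUT={c:12, f:6; rest ⊤}

Merge at B8: IN[B8] = OUT[B7] = {a: ⊤, b: ⊤, c: ⊤, d: 6, e: ⊤, f: 6}
Applying B8's transfer function to that IN value gives OUT[B8] (row B8 above).

Answer: {a: ⊤, b: ⊤, c: ⊤, d: ⊤, e: ⊤, f: 6}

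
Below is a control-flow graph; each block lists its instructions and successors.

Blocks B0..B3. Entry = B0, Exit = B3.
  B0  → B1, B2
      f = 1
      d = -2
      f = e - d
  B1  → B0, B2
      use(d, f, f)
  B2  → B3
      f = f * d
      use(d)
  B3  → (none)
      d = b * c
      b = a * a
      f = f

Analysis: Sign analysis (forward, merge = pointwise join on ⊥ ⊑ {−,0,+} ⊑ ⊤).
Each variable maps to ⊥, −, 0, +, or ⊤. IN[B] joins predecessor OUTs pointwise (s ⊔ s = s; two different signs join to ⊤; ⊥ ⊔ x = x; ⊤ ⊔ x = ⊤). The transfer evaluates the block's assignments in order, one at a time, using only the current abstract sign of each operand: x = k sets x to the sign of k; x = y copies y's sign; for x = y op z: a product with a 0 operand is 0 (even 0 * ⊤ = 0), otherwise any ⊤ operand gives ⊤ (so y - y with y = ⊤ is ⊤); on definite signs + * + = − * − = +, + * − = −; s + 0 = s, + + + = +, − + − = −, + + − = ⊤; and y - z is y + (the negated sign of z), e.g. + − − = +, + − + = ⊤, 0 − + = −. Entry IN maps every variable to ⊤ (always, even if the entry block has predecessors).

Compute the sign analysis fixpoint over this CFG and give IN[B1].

Fixpoint table:
  B0:  IN=(all ⊤)  OUT={d:-; rest ⊤}
  B1:  IN={d:-; rest ⊤}  OUT={d:-; rest ⊤}
  B2:  IN={d:-; rest ⊤}  OUT={d:-; rest ⊤}
  B3:  IN={d:-; rest ⊤}  OUT=(all ⊤)

Merge at B1: IN[B1] = OUT[B0] = {a: ⊤, b: ⊤, c: ⊤, d: -, e: ⊤, f: ⊤}

Answer: {a: ⊤, b: ⊤, c: ⊤, d: -, e: ⊤, f: ⊤}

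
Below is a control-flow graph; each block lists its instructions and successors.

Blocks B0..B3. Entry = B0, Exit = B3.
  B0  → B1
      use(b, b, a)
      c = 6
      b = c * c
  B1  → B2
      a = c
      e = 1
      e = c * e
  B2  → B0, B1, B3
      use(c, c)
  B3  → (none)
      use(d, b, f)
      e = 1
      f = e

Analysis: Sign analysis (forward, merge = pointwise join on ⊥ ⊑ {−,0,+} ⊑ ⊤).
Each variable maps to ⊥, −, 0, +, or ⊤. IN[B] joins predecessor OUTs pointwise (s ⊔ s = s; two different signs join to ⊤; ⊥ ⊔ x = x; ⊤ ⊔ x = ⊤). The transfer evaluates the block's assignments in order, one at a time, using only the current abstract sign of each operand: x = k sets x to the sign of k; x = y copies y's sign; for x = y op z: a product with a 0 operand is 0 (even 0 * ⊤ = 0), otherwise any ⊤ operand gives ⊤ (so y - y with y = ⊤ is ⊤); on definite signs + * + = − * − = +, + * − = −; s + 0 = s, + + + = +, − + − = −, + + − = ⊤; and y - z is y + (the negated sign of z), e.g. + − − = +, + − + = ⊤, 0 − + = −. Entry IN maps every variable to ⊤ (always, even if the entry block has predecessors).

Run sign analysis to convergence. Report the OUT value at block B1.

Fixpoint table:
  B0:   IN=(all ⊤)   OUT={b:+, c:+; rest ⊤}
  B1:   IN={b:+, c:+; rest ⊤}   OUT={a:+, b:+, c:+, e:+; rest ⊤}
  B2:   IN={a:+, b:+, c:+, e:+; rest ⊤}   OUT={a:+, b:+, c:+, e:+; rest ⊤}
  B3:   IN={a:+, b:+, c:+, e:+; rest ⊤}   OUT={a:+, b:+, c:+, e:+, f:+; rest ⊤}

Merge at B1: IN[B1] = OUT[B0] ⊔ OUT[B2] = {a: ⊤, b: +, c: +, d: ⊤, e: ⊤, f: ⊤}
Applying B1's transfer function to that IN value gives OUT[B1] (row B1 above).

Answer: {a: +, b: +, c: +, d: ⊤, e: +, f: ⊤}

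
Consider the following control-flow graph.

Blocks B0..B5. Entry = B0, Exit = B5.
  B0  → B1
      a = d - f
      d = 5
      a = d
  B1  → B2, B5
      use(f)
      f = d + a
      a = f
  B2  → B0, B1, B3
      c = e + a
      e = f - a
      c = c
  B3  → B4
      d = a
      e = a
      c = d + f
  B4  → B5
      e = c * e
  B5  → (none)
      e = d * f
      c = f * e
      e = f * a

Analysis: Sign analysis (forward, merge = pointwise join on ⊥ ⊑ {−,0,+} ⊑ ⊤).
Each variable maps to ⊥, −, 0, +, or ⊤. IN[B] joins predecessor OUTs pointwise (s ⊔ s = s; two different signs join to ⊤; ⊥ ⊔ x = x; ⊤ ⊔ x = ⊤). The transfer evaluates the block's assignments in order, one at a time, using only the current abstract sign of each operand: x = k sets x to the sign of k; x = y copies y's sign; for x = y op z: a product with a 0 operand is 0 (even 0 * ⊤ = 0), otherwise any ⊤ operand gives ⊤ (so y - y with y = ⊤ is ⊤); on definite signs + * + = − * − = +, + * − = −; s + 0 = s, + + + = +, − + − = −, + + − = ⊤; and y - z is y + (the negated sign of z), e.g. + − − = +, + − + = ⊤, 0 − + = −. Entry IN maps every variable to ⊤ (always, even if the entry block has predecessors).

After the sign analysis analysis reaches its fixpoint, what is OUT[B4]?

Per-block solution:
  B0:   IN=(all ⊤)   OUT={a:+, d:+; rest ⊤}
  B1:   IN={a:+, d:+; rest ⊤}   OUT={a:+, d:+, f:+; rest ⊤}
  B2:   IN={a:+, d:+, f:+; rest ⊤}   OUT={a:+, d:+, f:+; rest ⊤}
  B3:   IN={a:+, d:+, f:+; rest ⊤}   OUT={a:+, c:+, d:+, e:+, f:+; rest ⊤}
  B4:   IN={a:+, c:+, d:+, e:+, f:+; rest ⊤}   OUT={a:+, c:+, d:+, e:+, f:+; rest ⊤}
  B5:   IN={a:+, d:+, f:+; rest ⊤}   OUT={a:+, c:+, d:+, e:+, f:+; rest ⊤}

Merge at B4: IN[B4] = OUT[B3] = {a: +, b: ⊤, c: +, d: +, e: +, f: +}
Applying B4's transfer function to that IN value gives OUT[B4] (row B4 above).

Answer: {a: +, b: ⊤, c: +, d: +, e: +, f: +}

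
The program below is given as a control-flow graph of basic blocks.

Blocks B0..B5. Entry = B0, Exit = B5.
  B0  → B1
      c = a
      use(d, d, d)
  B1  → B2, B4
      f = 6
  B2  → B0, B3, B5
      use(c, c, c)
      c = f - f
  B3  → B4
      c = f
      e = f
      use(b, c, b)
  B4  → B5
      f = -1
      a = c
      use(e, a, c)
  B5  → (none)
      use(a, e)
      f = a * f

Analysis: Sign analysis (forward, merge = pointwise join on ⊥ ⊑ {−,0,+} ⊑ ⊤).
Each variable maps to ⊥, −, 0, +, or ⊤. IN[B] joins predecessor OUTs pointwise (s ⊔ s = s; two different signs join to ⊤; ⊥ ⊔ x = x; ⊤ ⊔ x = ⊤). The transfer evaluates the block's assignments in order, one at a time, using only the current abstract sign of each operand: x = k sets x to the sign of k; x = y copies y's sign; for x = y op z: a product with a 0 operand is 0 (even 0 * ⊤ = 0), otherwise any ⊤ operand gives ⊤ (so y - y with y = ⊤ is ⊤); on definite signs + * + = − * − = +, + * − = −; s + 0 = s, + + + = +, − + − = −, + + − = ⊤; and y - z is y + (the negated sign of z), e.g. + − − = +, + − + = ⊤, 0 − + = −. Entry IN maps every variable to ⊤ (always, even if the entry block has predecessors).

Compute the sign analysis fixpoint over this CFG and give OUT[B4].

Answer: {a: ⊤, b: ⊤, c: ⊤, d: ⊤, e: ⊤, f: -}

Trace:
Per-block solution:
  B0: | IN=(all ⊤) | OUT=(all ⊤)
  B1: | IN=(all ⊤) | OUT={f:+; rest ⊤}
  B2: | IN={f:+; rest ⊤} | OUT={f:+; rest ⊤}
  B3: | IN={f:+; rest ⊤} | OUT={c:+, e:+, f:+; rest ⊤}
  B4: | IN={f:+; rest ⊤} | OUT={f:-; rest ⊤}
  B5: | IN=(all ⊤) | OUT=(all ⊤)

Merge at B4: IN[B4] = OUT[B1] ⊔ OUT[B3] = {a: ⊤, b: ⊤, c: ⊤, d: ⊤, e: ⊤, f: +}
Applying B4's transfer function to that IN value gives OUT[B4] (row B4 above).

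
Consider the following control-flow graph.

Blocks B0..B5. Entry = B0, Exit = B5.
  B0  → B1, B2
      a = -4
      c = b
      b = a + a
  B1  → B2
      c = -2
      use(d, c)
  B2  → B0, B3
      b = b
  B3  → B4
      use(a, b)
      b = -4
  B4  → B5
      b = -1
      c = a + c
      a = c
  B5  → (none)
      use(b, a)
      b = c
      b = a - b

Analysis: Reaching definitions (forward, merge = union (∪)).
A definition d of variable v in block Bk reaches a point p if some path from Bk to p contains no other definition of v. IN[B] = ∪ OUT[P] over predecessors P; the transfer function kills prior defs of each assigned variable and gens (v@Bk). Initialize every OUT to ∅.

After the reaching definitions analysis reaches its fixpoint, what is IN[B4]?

Answer: {a@B0, b@B3, c@B0, c@B1}

Derivation:
Converged values:
  B0:  IN={a@B0, b@B2, c@B0, c@B1}  OUT={a@B0, b@B0, c@B0}
  B1:  IN={a@B0, b@B0, c@B0}  OUT={a@B0, b@B0, c@B1}
  B2:  IN={a@B0, b@B0, c@B0, c@B1}  OUT={a@B0, b@B2, c@B0, c@B1}
  B3:  IN={a@B0, b@B2, c@B0, c@B1}  OUT={a@B0, b@B3, c@B0, c@B1}
  B4:  IN={a@B0, b@B3, c@B0, c@B1}  OUT={a@B4, b@B4, c@B4}
  B5:  IN={a@B4, b@B4, c@B4}  OUT={a@B4, b@B5, c@B4}

Merge at B4: IN[B4] = OUT[B3] = {a@B0, b@B3, c@B0, c@B1}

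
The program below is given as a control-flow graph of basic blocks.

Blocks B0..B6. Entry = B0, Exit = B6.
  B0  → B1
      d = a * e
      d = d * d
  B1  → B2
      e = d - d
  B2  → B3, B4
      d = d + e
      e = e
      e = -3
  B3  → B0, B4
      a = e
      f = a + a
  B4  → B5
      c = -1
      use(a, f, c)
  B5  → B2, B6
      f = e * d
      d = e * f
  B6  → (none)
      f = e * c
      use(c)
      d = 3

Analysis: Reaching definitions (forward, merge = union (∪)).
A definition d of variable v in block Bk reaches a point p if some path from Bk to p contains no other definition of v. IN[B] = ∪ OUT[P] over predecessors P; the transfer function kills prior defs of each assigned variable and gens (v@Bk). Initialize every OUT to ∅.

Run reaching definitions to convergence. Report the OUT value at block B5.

Converged values:
  B0:   IN={a@B3, c@B4, d@B2, e@B2, f@B3}   OUT={a@B3, c@B4, d@B0, e@B2, f@B3}
  B1:   IN={a@B3, c@B4, d@B0, e@B2, f@B3}   OUT={a@B3, c@B4, d@B0, e@B1, f@B3}
  B2:   IN={a@B3, c@B4, d@B0, d@B5, e@B1, e@B2, f@B3, f@B5}   OUT={a@B3, c@B4, d@B2, e@B2, f@B3, f@B5}
  B3:   IN={a@B3, c@B4, d@B2, e@B2, f@B3, f@B5}   OUT={a@B3, c@B4, d@B2, e@B2, f@B3}
  B4:   IN={a@B3, c@B4, d@B2, e@B2, f@B3, f@B5}   OUT={a@B3, c@B4, d@B2, e@B2, f@B3, f@B5}
  B5:   IN={a@B3, c@B4, d@B2, e@B2, f@B3, f@B5}   OUT={a@B3, c@B4, d@B5, e@B2, f@B5}
  B6:   IN={a@B3, c@B4, d@B5, e@B2, f@B5}   OUT={a@B3, c@B4, d@B6, e@B2, f@B6}

Merge at B5: IN[B5] = OUT[B4] = {a@B3, c@B4, d@B2, e@B2, f@B3, f@B5}
Applying B5's transfer function to that IN value gives OUT[B5] (row B5 above).

Answer: {a@B3, c@B4, d@B5, e@B2, f@B5}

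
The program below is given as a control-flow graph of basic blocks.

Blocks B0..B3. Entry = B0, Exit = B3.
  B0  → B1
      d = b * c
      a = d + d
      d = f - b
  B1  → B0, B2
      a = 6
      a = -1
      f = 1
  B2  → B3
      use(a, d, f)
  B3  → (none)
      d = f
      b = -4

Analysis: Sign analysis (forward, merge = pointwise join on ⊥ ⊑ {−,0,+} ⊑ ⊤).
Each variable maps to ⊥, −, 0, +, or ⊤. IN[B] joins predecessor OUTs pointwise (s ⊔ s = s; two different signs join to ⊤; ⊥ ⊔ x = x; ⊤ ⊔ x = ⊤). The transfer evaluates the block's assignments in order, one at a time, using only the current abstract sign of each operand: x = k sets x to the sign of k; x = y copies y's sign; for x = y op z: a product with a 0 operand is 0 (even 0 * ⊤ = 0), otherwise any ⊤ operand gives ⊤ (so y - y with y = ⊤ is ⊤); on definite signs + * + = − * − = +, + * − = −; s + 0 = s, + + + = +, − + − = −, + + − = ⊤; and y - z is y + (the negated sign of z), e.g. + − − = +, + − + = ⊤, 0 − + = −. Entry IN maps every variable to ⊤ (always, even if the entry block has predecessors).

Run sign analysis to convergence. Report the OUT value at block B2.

Answer: {a: -, b: ⊤, c: ⊤, d: ⊤, e: ⊤, f: +}

Trace:
Per-block solution:
  B0: | IN=(all ⊤) | OUT=(all ⊤)
  B1: | IN=(all ⊤) | OUT={a:-, f:+; rest ⊤}
  B2: | IN={a:-, f:+; rest ⊤} | OUT={a:-, f:+; rest ⊤}
  B3: | IN={a:-, f:+; rest ⊤} | OUT={a:-, b:-, d:+, f:+; rest ⊤}

Merge at B2: IN[B2] = OUT[B1] = {a: -, b: ⊤, c: ⊤, d: ⊤, e: ⊤, f: +}
Applying B2's transfer function to that IN value gives OUT[B2] (row B2 above).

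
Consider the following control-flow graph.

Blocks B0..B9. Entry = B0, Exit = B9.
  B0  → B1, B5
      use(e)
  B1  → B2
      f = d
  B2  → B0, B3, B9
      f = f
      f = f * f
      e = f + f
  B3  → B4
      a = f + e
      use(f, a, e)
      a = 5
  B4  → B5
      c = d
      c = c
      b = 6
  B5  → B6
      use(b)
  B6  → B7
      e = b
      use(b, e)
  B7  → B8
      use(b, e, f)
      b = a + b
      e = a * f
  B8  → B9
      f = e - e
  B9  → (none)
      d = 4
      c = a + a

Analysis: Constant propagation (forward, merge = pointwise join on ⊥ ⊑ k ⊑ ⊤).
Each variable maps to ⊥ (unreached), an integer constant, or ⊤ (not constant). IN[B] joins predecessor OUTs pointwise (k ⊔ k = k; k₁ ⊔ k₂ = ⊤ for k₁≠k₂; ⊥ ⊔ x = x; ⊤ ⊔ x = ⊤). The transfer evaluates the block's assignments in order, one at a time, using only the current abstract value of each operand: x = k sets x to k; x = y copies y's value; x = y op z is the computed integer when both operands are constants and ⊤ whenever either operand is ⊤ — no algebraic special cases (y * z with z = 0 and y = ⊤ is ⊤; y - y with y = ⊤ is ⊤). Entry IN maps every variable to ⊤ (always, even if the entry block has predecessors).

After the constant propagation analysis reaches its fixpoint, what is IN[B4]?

Per-block solution:
  B0: | IN=(all ⊤) | OUT=(all ⊤)
  B1: | IN=(all ⊤) | OUT=(all ⊤)
  B2: | IN=(all ⊤) | OUT=(all ⊤)
  B3: | IN=(all ⊤) | OUT={a:5; rest ⊤}
  B4: | IN={a:5; rest ⊤} | OUT={a:5, b:6; rest ⊤}
  B5: | IN=(all ⊤) | OUT=(all ⊤)
  B6: | IN=(all ⊤) | OUT=(all ⊤)
  B7: | IN=(all ⊤) | OUT=(all ⊤)
  B8: | IN=(all ⊤) | OUT=(all ⊤)
  B9: | IN=(all ⊤) | OUT={d:4; rest ⊤}

Merge at B4: IN[B4] = OUT[B3] = {a: 5, b: ⊤, c: ⊤, d: ⊤, e: ⊤, f: ⊤}

Answer: {a: 5, b: ⊤, c: ⊤, d: ⊤, e: ⊤, f: ⊤}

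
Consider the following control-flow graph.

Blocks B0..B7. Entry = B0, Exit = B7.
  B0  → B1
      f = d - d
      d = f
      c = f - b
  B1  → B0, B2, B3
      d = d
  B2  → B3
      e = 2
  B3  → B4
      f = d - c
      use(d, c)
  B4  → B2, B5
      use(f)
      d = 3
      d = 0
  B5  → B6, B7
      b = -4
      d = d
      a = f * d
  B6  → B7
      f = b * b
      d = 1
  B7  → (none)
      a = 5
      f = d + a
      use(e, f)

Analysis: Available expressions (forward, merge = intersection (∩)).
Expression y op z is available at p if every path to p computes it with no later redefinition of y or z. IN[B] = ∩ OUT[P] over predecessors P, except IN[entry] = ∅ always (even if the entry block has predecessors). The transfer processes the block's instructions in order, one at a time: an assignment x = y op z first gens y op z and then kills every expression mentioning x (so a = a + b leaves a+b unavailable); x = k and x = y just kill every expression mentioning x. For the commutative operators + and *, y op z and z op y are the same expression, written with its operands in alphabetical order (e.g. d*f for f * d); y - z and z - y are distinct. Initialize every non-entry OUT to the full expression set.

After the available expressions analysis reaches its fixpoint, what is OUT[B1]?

Answer: {f-b}

Working:
Per-block solution:
  B0:   IN={}   OUT={f-b}
  B1:   IN={f-b}   OUT={f-b}
  B2:   IN={}   OUT={}
  B3:   IN={}   OUT={d-c}
  B4:   IN={d-c}   OUT={}
  B5:   IN={}   OUT={d*f}
  B6:   IN={d*f}   OUT={b*b}
  B7:   IN={}   OUT={a+d}

Merge at B1: IN[B1] = OUT[B0] = {f-b}
Applying B1's transfer function to that IN value gives OUT[B1] (row B1 above).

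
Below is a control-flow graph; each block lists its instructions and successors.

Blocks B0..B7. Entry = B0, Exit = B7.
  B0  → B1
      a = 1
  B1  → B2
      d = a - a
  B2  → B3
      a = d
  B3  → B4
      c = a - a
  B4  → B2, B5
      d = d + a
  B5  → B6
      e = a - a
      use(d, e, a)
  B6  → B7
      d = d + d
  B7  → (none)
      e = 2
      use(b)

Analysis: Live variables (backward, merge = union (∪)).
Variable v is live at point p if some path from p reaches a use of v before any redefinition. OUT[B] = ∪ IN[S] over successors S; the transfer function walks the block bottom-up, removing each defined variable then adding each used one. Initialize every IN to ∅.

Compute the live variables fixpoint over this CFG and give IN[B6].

Converged values:
  B0: | IN={b} | OUT={a, b}
  B1: | IN={a, b} | OUT={b, d}
  B2: | IN={b, d} | OUT={a, b, d}
  B3: | IN={a, b, d} | OUT={a, b, d}
  B4: | IN={a, b, d} | OUT={a, b, d}
  B5: | IN={a, b, d} | OUT={b, d}
  B6: | IN={b, d} | OUT={b}
  B7: | IN={b} | OUT={}

Merge at B6: OUT[B6] = IN[B7] = {b}
Applying B6's transfer function to that OUT value gives IN[B6] (row B6 above).

Answer: {b, d}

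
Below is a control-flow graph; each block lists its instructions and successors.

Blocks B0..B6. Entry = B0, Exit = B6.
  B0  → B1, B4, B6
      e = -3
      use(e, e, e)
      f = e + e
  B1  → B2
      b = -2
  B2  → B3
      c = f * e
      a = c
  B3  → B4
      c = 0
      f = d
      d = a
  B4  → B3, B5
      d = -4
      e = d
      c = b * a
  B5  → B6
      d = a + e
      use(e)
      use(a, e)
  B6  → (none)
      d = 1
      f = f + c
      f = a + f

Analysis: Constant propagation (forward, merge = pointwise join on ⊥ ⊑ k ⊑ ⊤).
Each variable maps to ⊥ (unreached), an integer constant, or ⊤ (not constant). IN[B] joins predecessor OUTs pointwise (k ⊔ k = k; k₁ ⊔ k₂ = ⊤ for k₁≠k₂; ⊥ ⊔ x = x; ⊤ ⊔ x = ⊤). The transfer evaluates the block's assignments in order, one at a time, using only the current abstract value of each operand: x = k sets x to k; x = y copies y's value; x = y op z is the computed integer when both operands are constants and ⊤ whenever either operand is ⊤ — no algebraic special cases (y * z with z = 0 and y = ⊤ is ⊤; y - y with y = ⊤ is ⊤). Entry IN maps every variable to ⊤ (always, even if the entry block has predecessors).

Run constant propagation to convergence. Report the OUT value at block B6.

Answer: {a: ⊤, b: ⊤, c: ⊤, d: 1, e: ⊤, f: ⊤}

Trace:
Per-block solution:
  B0:   IN=(all ⊤)   OUT={e:-3, f:-6; rest ⊤}
  B1:   IN={e:-3, f:-6; rest ⊤}   OUT={b:-2, e:-3, f:-6; rest ⊤}
  B2:   IN={b:-2, e:-3, f:-6; rest ⊤}   OUT={a:18, b:-2, c:18, e:-3, f:-6; rest ⊤}
  B3:   IN=(all ⊤)   OUT={c:0; rest ⊤}
  B4:   IN=(all ⊤)   OUT={d:-4, e:-4; rest ⊤}
  B5:   IN={d:-4, e:-4; rest ⊤}   OUT={e:-4; rest ⊤}
  B6:   IN=(all ⊤)   OUT={d:1; rest ⊤}

Merge at B6: IN[B6] = OUT[B0] ⊔ OUT[B5] = {a: ⊤, b: ⊤, c: ⊤, d: ⊤, e: ⊤, f: ⊤}
Applying B6's transfer function to that IN value gives OUT[B6] (row B6 above).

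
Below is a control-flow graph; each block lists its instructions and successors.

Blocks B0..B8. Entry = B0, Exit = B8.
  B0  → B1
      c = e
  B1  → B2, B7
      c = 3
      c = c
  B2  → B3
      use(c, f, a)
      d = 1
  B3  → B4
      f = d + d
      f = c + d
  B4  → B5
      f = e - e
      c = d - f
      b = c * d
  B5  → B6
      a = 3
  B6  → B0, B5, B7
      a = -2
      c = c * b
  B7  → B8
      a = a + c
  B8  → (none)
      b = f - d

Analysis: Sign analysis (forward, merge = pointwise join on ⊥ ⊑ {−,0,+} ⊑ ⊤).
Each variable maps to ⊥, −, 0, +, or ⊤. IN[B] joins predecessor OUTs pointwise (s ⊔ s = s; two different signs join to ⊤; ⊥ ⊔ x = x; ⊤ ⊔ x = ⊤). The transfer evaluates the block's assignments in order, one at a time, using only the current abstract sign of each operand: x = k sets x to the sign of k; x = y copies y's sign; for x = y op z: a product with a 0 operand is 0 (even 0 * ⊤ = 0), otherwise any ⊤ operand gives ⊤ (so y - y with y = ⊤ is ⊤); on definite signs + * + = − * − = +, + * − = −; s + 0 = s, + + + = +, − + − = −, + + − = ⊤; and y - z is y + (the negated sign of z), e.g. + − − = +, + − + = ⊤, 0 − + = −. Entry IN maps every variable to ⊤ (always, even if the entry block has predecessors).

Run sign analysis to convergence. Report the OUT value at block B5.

Answer: {a: +, b: ⊤, c: ⊤, d: +, e: ⊤, f: ⊤}

Derivation:
Converged values:
  B0:   IN=(all ⊤)   OUT=(all ⊤)
  B1:   IN=(all ⊤)   OUT={c:+; rest ⊤}
  B2:   IN={c:+; rest ⊤}   OUT={c:+, d:+; rest ⊤}
  B3:   IN={c:+, d:+; rest ⊤}   OUT={c:+, d:+, f:+; rest ⊤}
  B4:   IN={c:+, d:+, f:+; rest ⊤}   OUT={d:+; rest ⊤}
  B5:   IN={d:+; rest ⊤}   OUT={a:+, d:+; rest ⊤}
  B6:   IN={a:+, d:+; rest ⊤}   OUT={a:-, d:+; rest ⊤}
  B7:   IN=(all ⊤)   OUT=(all ⊤)
  B8:   IN=(all ⊤)   OUT=(all ⊤)

Merge at B5: IN[B5] = OUT[B4] ⊔ OUT[B6] = {a: ⊤, b: ⊤, c: ⊤, d: +, e: ⊤, f: ⊤}
Applying B5's transfer function to that IN value gives OUT[B5] (row B5 above).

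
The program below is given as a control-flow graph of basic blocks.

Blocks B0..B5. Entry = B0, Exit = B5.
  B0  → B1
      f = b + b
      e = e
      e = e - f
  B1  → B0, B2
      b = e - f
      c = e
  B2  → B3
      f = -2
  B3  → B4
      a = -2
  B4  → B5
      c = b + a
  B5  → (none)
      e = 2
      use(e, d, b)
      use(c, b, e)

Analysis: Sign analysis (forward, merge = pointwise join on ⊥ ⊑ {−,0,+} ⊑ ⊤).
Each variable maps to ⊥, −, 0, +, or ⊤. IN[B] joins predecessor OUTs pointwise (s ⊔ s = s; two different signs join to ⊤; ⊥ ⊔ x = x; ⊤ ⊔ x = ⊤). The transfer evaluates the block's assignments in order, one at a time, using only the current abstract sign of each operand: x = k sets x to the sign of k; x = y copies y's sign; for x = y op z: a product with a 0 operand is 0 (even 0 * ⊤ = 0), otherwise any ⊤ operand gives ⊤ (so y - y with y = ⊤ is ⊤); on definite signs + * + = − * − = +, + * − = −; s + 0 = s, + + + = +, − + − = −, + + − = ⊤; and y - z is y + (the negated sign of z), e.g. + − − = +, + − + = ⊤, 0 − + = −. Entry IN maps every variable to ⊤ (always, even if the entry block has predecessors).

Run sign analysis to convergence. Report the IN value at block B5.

Converged values:
  B0:   IN=(all ⊤)   OUT=(all ⊤)
  B1:   IN=(all ⊤)   OUT=(all ⊤)
  B2:   IN=(all ⊤)   OUT={f:-; rest ⊤}
  B3:   IN={f:-; rest ⊤}   OUT={a:-, f:-; rest ⊤}
  B4:   IN={a:-, f:-; rest ⊤}   OUT={a:-, f:-; rest ⊤}
  B5:   IN={a:-, f:-; rest ⊤}   OUT={a:-, e:+, f:-; rest ⊤}

Merge at B5: IN[B5] = OUT[B4] = {a: -, b: ⊤, c: ⊤, d: ⊤, e: ⊤, f: -}

Answer: {a: -, b: ⊤, c: ⊤, d: ⊤, e: ⊤, f: -}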